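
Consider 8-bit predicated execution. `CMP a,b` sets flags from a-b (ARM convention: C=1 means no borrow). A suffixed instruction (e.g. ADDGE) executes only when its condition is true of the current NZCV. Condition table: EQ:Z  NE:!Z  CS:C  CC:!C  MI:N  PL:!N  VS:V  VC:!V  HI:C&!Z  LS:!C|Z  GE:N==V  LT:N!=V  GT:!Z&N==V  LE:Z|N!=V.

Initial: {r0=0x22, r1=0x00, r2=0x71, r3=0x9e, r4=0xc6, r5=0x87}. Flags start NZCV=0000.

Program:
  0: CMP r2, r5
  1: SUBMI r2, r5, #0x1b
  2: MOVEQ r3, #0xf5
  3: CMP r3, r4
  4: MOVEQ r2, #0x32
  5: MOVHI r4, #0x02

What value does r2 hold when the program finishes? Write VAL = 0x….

0: ✓ CMP  NZCV=1001
1: ✓ SUBMI  r2←0x6c
2: · MOVEQ
3: ✓ CMP  NZCV=1000
4: · MOVEQ
5: · MOVHI

VAL = 0x6c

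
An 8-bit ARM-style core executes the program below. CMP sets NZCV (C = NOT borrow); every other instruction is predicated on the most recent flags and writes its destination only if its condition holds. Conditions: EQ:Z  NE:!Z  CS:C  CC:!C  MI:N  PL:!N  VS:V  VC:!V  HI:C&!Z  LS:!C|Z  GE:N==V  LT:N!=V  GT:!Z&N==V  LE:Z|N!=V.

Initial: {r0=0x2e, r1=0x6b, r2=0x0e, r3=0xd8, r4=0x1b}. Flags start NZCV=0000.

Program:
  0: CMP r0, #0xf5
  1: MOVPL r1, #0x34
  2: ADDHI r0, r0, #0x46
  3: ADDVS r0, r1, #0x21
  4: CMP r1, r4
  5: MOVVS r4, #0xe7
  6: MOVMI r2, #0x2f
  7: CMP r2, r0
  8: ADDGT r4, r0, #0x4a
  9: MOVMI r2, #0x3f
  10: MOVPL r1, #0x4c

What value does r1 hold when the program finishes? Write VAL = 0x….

0: ✓ CMP  NZCV=0000
1: ✓ MOVPL  r1←0x34
2: · ADDHI
3: · ADDVS
4: ✓ CMP  NZCV=0010
5: · MOVVS
6: · MOVMI
7: ✓ CMP  NZCV=1000
8: · ADDGT
9: ✓ MOVMI  r2←0x3f
10: · MOVPL

VAL = 0x34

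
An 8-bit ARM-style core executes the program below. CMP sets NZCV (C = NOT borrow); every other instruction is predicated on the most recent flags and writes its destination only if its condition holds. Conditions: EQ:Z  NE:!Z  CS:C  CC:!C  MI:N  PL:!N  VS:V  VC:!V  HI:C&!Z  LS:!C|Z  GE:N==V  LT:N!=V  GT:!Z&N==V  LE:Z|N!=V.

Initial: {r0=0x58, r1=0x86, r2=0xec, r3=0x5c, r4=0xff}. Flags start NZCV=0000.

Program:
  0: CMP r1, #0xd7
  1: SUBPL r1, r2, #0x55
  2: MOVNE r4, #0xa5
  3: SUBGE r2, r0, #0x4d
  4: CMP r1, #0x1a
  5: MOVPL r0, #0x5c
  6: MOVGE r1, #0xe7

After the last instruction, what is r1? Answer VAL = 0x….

VAL = 0x86

[0] flags=1000 → (cmp)
[1] flags=1000 PL?F → skip
[2] flags=1000 NE?T → r4=0xa5
[3] flags=1000 GE?F → skip
[4] flags=0011 → (cmp)
[5] flags=0011 PL?T → r0=0x5c
[6] flags=0011 GE?F → skip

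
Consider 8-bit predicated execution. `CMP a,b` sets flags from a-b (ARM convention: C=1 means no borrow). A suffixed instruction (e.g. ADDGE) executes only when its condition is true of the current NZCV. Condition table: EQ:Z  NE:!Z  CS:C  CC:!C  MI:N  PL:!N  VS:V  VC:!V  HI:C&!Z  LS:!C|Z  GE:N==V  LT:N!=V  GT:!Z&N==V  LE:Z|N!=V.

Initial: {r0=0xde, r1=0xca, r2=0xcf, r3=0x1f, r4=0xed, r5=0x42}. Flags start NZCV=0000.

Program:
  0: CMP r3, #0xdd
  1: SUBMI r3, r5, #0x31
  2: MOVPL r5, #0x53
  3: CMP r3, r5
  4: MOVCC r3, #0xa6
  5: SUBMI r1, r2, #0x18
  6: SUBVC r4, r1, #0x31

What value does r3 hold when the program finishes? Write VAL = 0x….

VAL = 0xa6

0: ✓ CMP  NZCV=0000
1: · SUBMI
2: ✓ MOVPL  r5←0x53
3: ✓ CMP  NZCV=1000
4: ✓ MOVCC  r3←0xa6
5: ✓ SUBMI  r1←0xb7
6: ✓ SUBVC  r4←0x86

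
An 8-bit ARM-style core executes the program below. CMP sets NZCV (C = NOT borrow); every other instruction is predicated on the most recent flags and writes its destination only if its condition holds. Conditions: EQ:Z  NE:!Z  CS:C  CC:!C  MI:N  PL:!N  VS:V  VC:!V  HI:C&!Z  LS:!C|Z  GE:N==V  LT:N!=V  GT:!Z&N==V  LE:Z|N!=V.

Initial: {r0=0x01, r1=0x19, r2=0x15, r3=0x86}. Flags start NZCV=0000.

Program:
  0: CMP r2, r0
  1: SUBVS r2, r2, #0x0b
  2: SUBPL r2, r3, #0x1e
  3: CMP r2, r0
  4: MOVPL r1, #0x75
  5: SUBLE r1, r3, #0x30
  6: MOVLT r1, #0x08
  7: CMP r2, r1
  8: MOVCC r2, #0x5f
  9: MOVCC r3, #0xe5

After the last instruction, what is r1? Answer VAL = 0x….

VAL = 0x75

[0] flags=0010 → (cmp)
[1] flags=0010 VS?F → skip
[2] flags=0010 PL?T → r2=0x68
[3] flags=0010 → (cmp)
[4] flags=0010 PL?T → r1=0x75
[5] flags=0010 LE?F → skip
[6] flags=0010 LT?F → skip
[7] flags=1000 → (cmp)
[8] flags=1000 CC?T → r2=0x5f
[9] flags=1000 CC?T → r3=0xe5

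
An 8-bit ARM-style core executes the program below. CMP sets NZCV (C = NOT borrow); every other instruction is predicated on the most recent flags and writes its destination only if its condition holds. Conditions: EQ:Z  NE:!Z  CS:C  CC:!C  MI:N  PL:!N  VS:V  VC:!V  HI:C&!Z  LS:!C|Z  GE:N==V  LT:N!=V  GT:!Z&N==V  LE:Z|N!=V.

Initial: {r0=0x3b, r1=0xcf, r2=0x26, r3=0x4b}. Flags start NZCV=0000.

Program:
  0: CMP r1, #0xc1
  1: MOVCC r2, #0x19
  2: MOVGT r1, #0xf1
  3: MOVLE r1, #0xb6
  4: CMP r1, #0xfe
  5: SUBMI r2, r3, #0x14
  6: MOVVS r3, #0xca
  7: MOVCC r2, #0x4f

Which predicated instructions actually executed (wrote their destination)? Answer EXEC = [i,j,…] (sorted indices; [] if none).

EXEC = [2,5,7]

0: ✓ CMP  NZCV=0010
1: · MOVCC
2: ✓ MOVGT  r1←0xf1
3: · MOVLE
4: ✓ CMP  NZCV=1000
5: ✓ SUBMI  r2←0x37
6: · MOVVS
7: ✓ MOVCC  r2←0x4f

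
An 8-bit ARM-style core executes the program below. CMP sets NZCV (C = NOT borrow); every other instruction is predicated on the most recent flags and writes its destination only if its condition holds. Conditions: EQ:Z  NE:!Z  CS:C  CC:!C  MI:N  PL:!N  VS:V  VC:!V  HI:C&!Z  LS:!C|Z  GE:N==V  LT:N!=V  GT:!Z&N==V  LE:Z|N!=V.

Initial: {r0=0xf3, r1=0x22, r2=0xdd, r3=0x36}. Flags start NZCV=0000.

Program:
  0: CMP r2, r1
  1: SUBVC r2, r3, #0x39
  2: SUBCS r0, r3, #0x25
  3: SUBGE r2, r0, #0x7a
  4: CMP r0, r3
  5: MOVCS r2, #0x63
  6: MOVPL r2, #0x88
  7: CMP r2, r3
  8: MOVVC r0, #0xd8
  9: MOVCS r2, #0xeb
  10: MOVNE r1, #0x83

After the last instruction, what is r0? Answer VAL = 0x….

VAL = 0xd8

0: ✓ CMP  NZCV=1010
1: ✓ SUBVC  r2←0xfd
2: ✓ SUBCS  r0←0x11
3: · SUBGE
4: ✓ CMP  NZCV=1000
5: · MOVCS
6: · MOVPL
7: ✓ CMP  NZCV=1010
8: ✓ MOVVC  r0←0xd8
9: ✓ MOVCS  r2←0xeb
10: ✓ MOVNE  r1←0x83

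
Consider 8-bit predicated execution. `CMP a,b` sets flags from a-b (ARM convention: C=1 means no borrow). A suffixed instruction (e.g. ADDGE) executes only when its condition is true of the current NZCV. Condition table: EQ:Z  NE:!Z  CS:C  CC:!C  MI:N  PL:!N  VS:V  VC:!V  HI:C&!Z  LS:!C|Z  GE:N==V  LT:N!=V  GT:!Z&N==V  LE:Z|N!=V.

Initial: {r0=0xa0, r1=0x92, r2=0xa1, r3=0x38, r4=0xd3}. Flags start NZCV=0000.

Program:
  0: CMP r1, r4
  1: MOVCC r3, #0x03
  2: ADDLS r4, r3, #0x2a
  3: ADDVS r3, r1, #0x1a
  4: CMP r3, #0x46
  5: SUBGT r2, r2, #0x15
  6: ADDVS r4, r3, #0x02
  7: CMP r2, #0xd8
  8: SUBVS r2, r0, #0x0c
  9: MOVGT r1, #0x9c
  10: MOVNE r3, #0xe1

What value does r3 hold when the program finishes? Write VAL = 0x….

VAL = 0xe1

0: ✓ CMP  NZCV=1000
1: ✓ MOVCC  r3←0x03
2: ✓ ADDLS  r4←0x2d
3: · ADDVS
4: ✓ CMP  NZCV=1000
5: · SUBGT
6: · ADDVS
7: ✓ CMP  NZCV=1000
8: · SUBVS
9: · MOVGT
10: ✓ MOVNE  r3←0xe1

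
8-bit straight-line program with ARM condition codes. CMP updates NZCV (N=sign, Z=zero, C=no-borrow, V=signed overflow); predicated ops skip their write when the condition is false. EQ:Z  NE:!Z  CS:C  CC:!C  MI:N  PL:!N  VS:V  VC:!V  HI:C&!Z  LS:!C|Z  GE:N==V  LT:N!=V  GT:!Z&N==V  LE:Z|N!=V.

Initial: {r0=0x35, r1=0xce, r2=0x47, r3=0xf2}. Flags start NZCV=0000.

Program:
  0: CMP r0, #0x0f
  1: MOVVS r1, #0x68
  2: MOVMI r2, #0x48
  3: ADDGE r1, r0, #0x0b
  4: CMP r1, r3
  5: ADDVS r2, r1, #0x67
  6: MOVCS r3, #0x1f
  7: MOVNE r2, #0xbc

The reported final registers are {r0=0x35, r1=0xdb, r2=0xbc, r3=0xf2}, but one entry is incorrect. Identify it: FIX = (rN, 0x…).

FIX = (r1, 0x40)

0: ✓ CMP  NZCV=0010
1: · MOVVS
2: · MOVMI
3: ✓ ADDGE  r1←0x40
4: ✓ CMP  NZCV=0000
5: · ADDVS
6: · MOVCS
7: ✓ MOVNE  r2←0xbc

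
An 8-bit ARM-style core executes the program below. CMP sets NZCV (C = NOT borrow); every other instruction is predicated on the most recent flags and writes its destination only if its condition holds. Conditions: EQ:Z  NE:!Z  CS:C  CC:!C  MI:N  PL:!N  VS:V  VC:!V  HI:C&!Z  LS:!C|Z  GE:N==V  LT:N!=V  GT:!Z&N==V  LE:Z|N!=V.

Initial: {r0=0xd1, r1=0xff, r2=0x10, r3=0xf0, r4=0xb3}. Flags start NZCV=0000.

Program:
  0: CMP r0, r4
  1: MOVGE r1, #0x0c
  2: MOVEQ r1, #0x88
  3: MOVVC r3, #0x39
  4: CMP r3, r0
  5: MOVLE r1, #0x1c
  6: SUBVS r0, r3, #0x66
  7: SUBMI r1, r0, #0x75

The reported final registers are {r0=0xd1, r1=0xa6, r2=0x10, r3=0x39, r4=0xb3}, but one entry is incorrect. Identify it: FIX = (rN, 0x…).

FIX = (r1, 0x0c)

0: ✓ CMP  NZCV=0010
1: ✓ MOVGE  r1←0x0c
2: · MOVEQ
3: ✓ MOVVC  r3←0x39
4: ✓ CMP  NZCV=0000
5: · MOVLE
6: · SUBVS
7: · SUBMI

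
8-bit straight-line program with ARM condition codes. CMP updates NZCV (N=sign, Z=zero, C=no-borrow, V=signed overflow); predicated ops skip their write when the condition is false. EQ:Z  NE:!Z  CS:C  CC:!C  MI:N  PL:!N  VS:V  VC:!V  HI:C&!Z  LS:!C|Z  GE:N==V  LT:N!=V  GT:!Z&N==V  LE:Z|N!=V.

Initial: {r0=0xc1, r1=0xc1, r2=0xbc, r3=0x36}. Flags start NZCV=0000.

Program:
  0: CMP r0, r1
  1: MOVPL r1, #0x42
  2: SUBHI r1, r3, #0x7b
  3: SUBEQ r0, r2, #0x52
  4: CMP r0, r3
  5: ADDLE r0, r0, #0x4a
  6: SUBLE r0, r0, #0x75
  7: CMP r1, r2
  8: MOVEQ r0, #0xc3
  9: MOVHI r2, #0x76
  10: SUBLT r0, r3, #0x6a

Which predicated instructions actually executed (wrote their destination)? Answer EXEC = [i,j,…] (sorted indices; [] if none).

EXEC = [1,3]

0: ✓ CMP  NZCV=0110
1: ✓ MOVPL  r1←0x42
2: · SUBHI
3: ✓ SUBEQ  r0←0x6a
4: ✓ CMP  NZCV=0010
5: · ADDLE
6: · SUBLE
7: ✓ CMP  NZCV=1001
8: · MOVEQ
9: · MOVHI
10: · SUBLT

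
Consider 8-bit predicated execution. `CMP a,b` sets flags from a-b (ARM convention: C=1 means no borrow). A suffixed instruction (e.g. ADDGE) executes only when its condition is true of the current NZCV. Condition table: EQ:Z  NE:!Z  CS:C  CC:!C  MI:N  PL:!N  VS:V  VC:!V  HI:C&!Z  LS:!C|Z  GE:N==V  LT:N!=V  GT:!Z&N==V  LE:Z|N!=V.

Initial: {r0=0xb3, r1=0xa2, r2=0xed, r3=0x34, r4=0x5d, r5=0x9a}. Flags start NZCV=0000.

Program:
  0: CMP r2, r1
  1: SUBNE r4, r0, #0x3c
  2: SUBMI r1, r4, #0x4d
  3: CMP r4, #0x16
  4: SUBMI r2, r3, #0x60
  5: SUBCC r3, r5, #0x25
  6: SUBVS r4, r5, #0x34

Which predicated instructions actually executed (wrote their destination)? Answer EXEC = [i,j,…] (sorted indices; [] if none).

EXEC = [1]

0: ✓ CMP  NZCV=0010
1: ✓ SUBNE  r4←0x77
2: · SUBMI
3: ✓ CMP  NZCV=0010
4: · SUBMI
5: · SUBCC
6: · SUBVS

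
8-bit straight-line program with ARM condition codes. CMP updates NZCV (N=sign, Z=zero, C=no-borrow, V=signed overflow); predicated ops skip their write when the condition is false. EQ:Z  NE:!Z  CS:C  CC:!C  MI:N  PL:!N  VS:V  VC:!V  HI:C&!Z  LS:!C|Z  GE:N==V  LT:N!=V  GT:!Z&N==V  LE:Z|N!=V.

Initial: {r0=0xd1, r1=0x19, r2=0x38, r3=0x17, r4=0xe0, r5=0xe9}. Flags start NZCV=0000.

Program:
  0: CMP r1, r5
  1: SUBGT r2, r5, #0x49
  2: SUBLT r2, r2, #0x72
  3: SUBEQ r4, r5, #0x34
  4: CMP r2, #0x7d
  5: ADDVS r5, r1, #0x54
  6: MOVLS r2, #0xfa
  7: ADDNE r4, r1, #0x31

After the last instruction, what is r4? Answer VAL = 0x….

0: ✓ CMP  NZCV=0000
1: ✓ SUBGT  r2←0xa0
2: · SUBLT
3: · SUBEQ
4: ✓ CMP  NZCV=0011
5: ✓ ADDVS  r5←0x6d
6: · MOVLS
7: ✓ ADDNE  r4←0x4a

VAL = 0x4a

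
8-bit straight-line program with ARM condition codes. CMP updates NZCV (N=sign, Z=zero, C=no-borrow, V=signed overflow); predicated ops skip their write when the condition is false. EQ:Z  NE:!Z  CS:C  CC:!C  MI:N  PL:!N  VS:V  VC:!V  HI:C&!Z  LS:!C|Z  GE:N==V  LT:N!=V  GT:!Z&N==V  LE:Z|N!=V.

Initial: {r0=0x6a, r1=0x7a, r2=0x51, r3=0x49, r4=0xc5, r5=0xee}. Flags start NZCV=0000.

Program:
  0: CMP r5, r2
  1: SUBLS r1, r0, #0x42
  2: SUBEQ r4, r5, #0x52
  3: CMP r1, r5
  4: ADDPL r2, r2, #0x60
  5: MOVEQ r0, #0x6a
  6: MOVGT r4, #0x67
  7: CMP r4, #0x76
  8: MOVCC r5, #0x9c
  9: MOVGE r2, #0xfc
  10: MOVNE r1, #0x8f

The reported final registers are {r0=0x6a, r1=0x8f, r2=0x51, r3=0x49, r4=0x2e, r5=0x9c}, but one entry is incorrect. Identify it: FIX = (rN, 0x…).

FIX = (r4, 0x67)

0: ✓ CMP  NZCV=1010
1: · SUBLS
2: · SUBEQ
3: ✓ CMP  NZCV=1001
4: · ADDPL
5: · MOVEQ
6: ✓ MOVGT  r4←0x67
7: ✓ CMP  NZCV=1000
8: ✓ MOVCC  r5←0x9c
9: · MOVGE
10: ✓ MOVNE  r1←0x8f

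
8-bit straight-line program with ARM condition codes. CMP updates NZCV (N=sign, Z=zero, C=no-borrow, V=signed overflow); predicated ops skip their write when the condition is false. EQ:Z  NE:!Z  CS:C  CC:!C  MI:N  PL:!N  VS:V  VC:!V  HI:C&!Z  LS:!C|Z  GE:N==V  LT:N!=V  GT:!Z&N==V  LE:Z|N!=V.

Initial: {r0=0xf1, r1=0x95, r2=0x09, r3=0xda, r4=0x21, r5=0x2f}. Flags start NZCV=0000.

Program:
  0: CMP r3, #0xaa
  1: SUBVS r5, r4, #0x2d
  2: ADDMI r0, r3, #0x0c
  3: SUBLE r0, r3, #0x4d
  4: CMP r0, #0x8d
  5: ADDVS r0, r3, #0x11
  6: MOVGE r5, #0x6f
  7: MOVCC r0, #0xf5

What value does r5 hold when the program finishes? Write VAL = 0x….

VAL = 0x6f

0: ✓ CMP  NZCV=0010
1: · SUBVS
2: · ADDMI
3: · SUBLE
4: ✓ CMP  NZCV=0010
5: · ADDVS
6: ✓ MOVGE  r5←0x6f
7: · MOVCC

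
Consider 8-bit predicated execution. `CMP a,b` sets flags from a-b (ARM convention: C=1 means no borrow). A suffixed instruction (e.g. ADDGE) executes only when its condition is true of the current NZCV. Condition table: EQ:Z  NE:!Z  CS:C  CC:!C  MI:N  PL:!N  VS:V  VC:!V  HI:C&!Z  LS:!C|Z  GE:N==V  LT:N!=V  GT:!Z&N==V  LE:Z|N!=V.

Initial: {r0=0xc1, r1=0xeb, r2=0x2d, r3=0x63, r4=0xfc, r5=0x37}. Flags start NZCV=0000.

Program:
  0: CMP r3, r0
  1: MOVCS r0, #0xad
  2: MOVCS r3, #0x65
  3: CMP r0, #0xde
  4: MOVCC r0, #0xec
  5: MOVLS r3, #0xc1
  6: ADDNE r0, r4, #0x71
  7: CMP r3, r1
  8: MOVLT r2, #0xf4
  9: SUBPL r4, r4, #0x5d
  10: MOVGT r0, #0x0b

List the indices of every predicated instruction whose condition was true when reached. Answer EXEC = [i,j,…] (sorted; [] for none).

0: ✓ CMP  NZCV=1001
1: · MOVCS
2: · MOVCS
3: ✓ CMP  NZCV=1000
4: ✓ MOVCC  r0←0xec
5: ✓ MOVLS  r3←0xc1
6: ✓ ADDNE  r0←0x6d
7: ✓ CMP  NZCV=1000
8: ✓ MOVLT  r2←0xf4
9: · SUBPL
10: · MOVGT

EXEC = [4,5,6,8]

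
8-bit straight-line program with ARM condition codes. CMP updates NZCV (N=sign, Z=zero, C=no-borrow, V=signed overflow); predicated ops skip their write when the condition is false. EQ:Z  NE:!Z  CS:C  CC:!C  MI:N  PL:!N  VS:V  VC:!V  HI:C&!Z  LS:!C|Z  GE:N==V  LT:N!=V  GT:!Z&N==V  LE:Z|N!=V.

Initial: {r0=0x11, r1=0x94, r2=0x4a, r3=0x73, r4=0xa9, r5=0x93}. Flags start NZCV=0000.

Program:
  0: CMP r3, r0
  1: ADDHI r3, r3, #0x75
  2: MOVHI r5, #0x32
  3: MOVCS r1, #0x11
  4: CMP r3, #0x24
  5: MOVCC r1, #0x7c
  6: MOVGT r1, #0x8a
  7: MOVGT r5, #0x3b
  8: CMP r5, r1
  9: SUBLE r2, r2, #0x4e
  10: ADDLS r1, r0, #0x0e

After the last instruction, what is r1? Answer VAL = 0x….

0: ✓ CMP  NZCV=0010
1: ✓ ADDHI  r3←0xe8
2: ✓ MOVHI  r5←0x32
3: ✓ MOVCS  r1←0x11
4: ✓ CMP  NZCV=1010
5: · MOVCC
6: · MOVGT
7: · MOVGT
8: ✓ CMP  NZCV=0010
9: · SUBLE
10: · ADDLS

VAL = 0x11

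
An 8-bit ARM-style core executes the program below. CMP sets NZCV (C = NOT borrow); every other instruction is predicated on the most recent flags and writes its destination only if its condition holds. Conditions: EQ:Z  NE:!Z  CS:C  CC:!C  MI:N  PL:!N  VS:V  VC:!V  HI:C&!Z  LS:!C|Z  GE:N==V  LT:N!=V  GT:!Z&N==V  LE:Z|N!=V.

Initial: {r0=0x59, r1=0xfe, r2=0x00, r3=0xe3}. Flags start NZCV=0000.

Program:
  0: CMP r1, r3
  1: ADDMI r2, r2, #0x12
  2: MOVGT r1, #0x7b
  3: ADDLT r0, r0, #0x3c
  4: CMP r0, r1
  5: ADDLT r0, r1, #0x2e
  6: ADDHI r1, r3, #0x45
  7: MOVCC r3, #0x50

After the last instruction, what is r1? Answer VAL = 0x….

VAL = 0x7b

0: ✓ CMP  NZCV=0010
1: · ADDMI
2: ✓ MOVGT  r1←0x7b
3: · ADDLT
4: ✓ CMP  NZCV=1000
5: ✓ ADDLT  r0←0xa9
6: · ADDHI
7: ✓ MOVCC  r3←0x50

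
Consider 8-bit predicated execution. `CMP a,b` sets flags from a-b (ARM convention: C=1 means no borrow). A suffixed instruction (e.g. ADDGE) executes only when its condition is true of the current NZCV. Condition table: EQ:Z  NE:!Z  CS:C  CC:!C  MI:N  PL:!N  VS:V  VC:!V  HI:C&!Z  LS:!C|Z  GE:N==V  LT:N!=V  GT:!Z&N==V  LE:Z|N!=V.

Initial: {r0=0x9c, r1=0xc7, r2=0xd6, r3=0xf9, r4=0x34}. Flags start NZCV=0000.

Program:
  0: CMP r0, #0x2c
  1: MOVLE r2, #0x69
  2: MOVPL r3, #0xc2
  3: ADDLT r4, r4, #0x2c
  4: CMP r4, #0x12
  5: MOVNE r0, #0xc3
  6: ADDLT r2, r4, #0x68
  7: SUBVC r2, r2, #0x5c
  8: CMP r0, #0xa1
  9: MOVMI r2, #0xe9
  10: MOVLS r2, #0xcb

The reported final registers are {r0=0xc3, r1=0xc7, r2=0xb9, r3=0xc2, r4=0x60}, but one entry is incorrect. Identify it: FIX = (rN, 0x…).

0: ✓ CMP  NZCV=0011
1: ✓ MOVLE  r2←0x69
2: ✓ MOVPL  r3←0xc2
3: ✓ ADDLT  r4←0x60
4: ✓ CMP  NZCV=0010
5: ✓ MOVNE  r0←0xc3
6: · ADDLT
7: ✓ SUBVC  r2←0x0d
8: ✓ CMP  NZCV=0010
9: · MOVMI
10: · MOVLS

FIX = (r2, 0x0d)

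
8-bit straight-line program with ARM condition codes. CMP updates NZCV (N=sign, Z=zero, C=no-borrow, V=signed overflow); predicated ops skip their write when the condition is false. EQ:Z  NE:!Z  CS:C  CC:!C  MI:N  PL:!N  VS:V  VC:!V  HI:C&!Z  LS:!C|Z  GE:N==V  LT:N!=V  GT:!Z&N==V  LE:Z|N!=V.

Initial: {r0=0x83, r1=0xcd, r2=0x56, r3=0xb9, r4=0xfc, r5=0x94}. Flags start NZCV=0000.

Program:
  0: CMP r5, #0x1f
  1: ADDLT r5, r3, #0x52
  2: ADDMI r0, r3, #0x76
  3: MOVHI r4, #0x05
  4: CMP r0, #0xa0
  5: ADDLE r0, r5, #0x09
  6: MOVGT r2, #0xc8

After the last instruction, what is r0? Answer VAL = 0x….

VAL = 0x14

[0] flags=0011 → (cmp)
[1] flags=0011 LT?T → r5=0x0b
[2] flags=0011 MI?F → skip
[3] flags=0011 HI?T → r4=0x05
[4] flags=1000 → (cmp)
[5] flags=1000 LE?T → r0=0x14
[6] flags=1000 GT?F → skip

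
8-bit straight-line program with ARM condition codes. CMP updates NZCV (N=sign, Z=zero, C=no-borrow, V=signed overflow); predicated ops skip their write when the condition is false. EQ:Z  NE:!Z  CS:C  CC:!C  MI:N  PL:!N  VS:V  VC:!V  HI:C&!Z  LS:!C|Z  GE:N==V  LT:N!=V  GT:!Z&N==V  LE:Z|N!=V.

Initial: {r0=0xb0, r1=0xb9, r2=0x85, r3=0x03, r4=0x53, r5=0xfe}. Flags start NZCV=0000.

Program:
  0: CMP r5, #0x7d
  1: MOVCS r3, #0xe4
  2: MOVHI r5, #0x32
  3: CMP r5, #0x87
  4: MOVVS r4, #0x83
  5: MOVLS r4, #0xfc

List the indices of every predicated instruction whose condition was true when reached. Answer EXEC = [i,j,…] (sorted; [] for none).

0: ✓ CMP  NZCV=1010
1: ✓ MOVCS  r3←0xe4
2: ✓ MOVHI  r5←0x32
3: ✓ CMP  NZCV=1001
4: ✓ MOVVS  r4←0x83
5: ✓ MOVLS  r4←0xfc

EXEC = [1,2,4,5]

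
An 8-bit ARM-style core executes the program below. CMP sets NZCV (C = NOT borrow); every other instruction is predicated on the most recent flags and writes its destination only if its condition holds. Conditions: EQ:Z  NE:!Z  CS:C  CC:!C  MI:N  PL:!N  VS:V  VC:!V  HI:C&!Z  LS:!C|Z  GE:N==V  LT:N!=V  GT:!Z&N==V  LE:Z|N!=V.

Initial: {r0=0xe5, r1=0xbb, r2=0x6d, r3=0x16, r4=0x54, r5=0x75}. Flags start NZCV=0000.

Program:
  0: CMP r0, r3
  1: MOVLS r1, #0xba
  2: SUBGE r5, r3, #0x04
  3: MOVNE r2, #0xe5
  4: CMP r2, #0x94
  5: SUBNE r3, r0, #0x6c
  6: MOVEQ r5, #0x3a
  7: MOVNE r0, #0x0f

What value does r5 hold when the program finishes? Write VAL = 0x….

VAL = 0x75

0: ✓ CMP  NZCV=1010
1: · MOVLS
2: · SUBGE
3: ✓ MOVNE  r2←0xe5
4: ✓ CMP  NZCV=0010
5: ✓ SUBNE  r3←0x79
6: · MOVEQ
7: ✓ MOVNE  r0←0x0f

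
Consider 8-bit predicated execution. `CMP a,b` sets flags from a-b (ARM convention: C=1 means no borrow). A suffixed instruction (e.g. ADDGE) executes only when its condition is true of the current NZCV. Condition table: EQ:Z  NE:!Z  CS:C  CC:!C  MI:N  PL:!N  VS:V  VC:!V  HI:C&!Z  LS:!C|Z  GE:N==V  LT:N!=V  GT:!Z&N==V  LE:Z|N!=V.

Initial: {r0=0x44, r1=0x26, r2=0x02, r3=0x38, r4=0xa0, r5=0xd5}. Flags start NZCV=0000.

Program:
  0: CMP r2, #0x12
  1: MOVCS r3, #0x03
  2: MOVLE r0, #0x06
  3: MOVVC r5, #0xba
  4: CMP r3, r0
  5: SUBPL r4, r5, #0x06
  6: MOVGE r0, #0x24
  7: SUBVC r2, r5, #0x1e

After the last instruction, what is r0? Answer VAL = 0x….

VAL = 0x24

0: ✓ CMP  NZCV=1000
1: · MOVCS
2: ✓ MOVLE  r0←0x06
3: ✓ MOVVC  r5←0xba
4: ✓ CMP  NZCV=0010
5: ✓ SUBPL  r4←0xb4
6: ✓ MOVGE  r0←0x24
7: ✓ SUBVC  r2←0x9c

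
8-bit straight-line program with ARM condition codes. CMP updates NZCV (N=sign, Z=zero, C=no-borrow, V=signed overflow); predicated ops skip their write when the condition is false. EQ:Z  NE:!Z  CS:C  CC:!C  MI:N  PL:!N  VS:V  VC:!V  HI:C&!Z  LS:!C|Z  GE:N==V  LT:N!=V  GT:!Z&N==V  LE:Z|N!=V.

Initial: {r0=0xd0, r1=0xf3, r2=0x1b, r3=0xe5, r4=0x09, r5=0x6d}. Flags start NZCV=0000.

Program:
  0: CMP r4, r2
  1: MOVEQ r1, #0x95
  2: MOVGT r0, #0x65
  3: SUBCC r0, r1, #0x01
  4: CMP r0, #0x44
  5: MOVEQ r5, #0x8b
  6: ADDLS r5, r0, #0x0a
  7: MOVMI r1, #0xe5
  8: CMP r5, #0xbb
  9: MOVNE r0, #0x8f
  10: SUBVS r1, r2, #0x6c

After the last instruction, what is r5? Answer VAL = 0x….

[0] flags=1000 → (cmp)
[1] flags=1000 EQ?F → skip
[2] flags=1000 GT?F → skip
[3] flags=1000 CC?T → r0=0xf2
[4] flags=1010 → (cmp)
[5] flags=1010 EQ?F → skip
[6] flags=1010 LS?F → skip
[7] flags=1010 MI?T → r1=0xe5
[8] flags=1001 → (cmp)
[9] flags=1001 NE?T → r0=0x8f
[10] flags=1001 VS?T → r1=0xaf

VAL = 0x6d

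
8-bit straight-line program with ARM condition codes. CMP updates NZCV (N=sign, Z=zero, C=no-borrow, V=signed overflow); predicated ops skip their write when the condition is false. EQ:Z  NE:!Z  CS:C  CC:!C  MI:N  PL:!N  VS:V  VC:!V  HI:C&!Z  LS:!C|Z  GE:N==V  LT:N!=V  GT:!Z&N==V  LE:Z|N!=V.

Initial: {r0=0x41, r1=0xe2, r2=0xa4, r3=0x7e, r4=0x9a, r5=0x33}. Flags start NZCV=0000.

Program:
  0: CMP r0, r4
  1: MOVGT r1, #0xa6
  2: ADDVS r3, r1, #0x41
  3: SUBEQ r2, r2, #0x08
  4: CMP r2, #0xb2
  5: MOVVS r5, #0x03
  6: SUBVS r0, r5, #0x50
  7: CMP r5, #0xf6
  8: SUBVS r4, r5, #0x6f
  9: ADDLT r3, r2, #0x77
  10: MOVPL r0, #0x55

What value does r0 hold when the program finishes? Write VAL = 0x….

0: ✓ CMP  NZCV=1001
1: ✓ MOVGT  r1←0xa6
2: ✓ ADDVS  r3←0xe7
3: · SUBEQ
4: ✓ CMP  NZCV=1000
5: · MOVVS
6: · SUBVS
7: ✓ CMP  NZCV=0000
8: · SUBVS
9: · ADDLT
10: ✓ MOVPL  r0←0x55

VAL = 0x55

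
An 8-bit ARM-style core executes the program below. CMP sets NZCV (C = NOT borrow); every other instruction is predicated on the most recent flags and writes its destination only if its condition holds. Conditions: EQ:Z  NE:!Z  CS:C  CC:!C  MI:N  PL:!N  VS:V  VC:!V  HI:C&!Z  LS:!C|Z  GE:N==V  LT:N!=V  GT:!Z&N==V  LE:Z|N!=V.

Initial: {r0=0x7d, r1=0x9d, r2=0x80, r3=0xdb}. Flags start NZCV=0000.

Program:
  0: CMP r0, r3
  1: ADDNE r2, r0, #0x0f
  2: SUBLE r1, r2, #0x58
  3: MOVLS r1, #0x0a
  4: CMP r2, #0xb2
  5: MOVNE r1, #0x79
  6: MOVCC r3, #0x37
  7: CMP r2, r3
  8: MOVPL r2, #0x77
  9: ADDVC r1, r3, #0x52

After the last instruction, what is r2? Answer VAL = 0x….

VAL = 0x77

0: ✓ CMP  NZCV=1001
1: ✓ ADDNE  r2←0x8c
2: · SUBLE
3: ✓ MOVLS  r1←0x0a
4: ✓ CMP  NZCV=1000
5: ✓ MOVNE  r1←0x79
6: ✓ MOVCC  r3←0x37
7: ✓ CMP  NZCV=0011
8: ✓ MOVPL  r2←0x77
9: · ADDVC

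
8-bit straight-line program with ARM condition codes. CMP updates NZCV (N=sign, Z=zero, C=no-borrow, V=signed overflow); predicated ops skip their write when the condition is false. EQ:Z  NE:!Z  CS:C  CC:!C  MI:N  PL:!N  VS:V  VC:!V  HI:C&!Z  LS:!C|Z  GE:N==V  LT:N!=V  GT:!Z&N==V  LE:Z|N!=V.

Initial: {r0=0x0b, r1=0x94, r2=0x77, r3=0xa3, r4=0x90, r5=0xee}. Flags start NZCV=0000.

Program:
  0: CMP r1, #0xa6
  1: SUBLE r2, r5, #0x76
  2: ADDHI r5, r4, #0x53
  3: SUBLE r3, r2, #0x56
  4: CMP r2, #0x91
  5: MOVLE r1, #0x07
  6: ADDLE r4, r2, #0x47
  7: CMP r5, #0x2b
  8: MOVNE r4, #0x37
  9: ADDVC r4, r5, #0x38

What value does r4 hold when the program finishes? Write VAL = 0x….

VAL = 0x26

0: ✓ CMP  NZCV=1000
1: ✓ SUBLE  r2←0x78
2: · ADDHI
3: ✓ SUBLE  r3←0x22
4: ✓ CMP  NZCV=1001
5: · MOVLE
6: · ADDLE
7: ✓ CMP  NZCV=1010
8: ✓ MOVNE  r4←0x37
9: ✓ ADDVC  r4←0x26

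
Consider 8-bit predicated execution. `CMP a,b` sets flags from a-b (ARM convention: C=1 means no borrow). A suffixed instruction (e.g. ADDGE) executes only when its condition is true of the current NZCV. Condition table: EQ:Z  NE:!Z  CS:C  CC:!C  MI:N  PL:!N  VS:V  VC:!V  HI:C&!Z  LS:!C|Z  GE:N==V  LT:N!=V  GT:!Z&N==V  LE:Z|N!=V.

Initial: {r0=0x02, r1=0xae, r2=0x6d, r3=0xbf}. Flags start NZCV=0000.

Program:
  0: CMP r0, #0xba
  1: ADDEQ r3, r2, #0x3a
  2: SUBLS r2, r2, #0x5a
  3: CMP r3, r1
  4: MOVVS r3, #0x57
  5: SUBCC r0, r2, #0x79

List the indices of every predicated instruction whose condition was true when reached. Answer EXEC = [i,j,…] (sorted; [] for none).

EXEC = [2]

[0] flags=0000 → (cmp)
[1] flags=0000 EQ?F → skip
[2] flags=0000 LS?T → r2=0x13
[3] flags=0010 → (cmp)
[4] flags=0010 VS?F → skip
[5] flags=0010 CC?F → skip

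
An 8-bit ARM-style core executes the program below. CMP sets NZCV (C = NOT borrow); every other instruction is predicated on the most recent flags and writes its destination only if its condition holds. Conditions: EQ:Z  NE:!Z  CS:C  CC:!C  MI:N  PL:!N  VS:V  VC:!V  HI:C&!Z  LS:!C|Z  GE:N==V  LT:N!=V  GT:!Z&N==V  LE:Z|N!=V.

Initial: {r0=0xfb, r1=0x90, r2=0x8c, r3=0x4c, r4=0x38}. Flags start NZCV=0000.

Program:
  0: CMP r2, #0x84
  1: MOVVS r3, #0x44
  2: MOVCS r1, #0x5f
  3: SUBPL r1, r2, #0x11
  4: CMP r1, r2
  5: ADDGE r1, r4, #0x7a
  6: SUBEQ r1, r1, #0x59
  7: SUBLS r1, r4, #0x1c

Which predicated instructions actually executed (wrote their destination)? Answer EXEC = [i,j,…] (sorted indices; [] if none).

EXEC = [2,3,5,7]

[0] flags=0010 → (cmp)
[1] flags=0010 VS?F → skip
[2] flags=0010 CS?T → r1=0x5f
[3] flags=0010 PL?T → r1=0x7b
[4] flags=1001 → (cmp)
[5] flags=1001 GE?T → r1=0xb2
[6] flags=1001 EQ?F → skip
[7] flags=1001 LS?T → r1=0x1c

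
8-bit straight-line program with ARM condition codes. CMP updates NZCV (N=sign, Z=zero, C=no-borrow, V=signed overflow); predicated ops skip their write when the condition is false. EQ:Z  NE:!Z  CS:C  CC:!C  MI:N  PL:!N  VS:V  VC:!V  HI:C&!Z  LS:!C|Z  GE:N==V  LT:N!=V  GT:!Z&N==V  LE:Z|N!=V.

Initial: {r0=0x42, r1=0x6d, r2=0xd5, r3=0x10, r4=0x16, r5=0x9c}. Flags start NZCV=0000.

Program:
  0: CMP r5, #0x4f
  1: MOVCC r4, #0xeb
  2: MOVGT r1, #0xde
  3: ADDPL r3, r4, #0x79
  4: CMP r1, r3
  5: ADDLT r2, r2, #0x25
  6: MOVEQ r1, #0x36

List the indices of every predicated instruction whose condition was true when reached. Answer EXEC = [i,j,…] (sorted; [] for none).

0: ✓ CMP  NZCV=0011
1: · MOVCC
2: · MOVGT
3: ✓ ADDPL  r3←0x8f
4: ✓ CMP  NZCV=1001
5: · ADDLT
6: · MOVEQ

EXEC = [3]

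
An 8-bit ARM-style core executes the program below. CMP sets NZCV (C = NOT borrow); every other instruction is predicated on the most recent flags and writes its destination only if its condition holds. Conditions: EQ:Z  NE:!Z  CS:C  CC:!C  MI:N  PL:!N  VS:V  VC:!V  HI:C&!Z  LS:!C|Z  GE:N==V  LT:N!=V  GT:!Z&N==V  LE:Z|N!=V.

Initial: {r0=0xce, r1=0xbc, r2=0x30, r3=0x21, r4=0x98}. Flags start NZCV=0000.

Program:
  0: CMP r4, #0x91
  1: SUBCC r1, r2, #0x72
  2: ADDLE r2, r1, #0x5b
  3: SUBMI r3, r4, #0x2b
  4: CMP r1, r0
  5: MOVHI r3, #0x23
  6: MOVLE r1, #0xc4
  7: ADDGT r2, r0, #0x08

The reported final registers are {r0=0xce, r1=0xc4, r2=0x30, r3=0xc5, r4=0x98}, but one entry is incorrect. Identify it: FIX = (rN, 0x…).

FIX = (r3, 0x21)

0: ✓ CMP  NZCV=0010
1: · SUBCC
2: · ADDLE
3: · SUBMI
4: ✓ CMP  NZCV=1000
5: · MOVHI
6: ✓ MOVLE  r1←0xc4
7: · ADDGT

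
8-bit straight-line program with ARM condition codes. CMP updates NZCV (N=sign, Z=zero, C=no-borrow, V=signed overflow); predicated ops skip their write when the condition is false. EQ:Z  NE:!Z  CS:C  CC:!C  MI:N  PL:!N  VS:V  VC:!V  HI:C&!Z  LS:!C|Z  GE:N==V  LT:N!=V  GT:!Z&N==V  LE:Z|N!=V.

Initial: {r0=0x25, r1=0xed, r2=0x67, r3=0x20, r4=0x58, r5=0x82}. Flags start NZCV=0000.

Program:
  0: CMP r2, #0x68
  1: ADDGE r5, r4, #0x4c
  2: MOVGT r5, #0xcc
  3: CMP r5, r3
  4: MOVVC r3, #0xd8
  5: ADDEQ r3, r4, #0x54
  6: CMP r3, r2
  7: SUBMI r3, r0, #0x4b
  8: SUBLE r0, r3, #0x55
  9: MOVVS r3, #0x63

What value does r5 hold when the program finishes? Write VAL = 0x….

0: ✓ CMP  NZCV=1000
1: · ADDGE
2: · MOVGT
3: ✓ CMP  NZCV=0011
4: · MOVVC
5: · ADDEQ
6: ✓ CMP  NZCV=1000
7: ✓ SUBMI  r3←0xda
8: ✓ SUBLE  r0←0x85
9: · MOVVS

VAL = 0x82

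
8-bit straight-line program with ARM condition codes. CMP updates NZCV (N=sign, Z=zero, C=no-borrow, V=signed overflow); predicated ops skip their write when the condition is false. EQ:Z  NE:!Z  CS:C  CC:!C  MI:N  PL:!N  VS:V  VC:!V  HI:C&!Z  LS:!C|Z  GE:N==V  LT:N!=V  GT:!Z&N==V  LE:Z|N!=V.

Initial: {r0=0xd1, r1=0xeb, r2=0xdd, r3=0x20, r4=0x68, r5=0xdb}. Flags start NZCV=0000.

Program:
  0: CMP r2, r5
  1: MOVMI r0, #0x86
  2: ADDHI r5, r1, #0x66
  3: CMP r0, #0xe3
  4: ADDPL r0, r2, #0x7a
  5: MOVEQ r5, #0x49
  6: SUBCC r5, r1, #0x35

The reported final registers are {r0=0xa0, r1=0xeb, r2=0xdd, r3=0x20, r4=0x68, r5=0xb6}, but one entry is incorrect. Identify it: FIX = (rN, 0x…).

0: ✓ CMP  NZCV=0010
1: · MOVMI
2: ✓ ADDHI  r5←0x51
3: ✓ CMP  NZCV=1000
4: · ADDPL
5: · MOVEQ
6: ✓ SUBCC  r5←0xb6

FIX = (r0, 0xd1)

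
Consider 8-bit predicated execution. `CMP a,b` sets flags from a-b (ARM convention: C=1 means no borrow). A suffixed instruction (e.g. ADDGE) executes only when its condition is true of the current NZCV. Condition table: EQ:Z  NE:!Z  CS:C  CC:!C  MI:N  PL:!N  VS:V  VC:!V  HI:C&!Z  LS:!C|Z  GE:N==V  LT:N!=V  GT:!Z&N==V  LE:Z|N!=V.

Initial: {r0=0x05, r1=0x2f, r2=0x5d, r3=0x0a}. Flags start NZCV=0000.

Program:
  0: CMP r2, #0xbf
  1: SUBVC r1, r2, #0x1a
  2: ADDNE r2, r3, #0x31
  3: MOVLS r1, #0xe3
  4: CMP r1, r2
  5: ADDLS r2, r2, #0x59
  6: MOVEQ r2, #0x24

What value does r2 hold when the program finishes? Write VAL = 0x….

0: ✓ CMP  NZCV=1001
1: · SUBVC
2: ✓ ADDNE  r2←0x3b
3: ✓ MOVLS  r1←0xe3
4: ✓ CMP  NZCV=1010
5: · ADDLS
6: · MOVEQ

VAL = 0x3b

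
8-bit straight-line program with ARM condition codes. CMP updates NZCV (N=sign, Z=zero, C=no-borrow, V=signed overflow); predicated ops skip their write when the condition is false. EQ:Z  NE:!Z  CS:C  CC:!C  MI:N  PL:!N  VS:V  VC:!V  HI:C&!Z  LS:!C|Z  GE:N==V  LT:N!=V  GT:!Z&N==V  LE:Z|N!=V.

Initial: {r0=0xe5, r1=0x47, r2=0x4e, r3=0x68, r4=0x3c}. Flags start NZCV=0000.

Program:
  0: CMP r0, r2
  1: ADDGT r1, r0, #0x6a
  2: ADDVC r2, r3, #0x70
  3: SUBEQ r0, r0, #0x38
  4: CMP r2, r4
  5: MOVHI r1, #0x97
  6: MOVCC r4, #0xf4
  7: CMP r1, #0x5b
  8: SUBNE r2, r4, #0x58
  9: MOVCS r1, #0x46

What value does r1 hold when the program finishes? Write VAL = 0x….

[0] flags=1010 → (cmp)
[1] flags=1010 GT?F → skip
[2] flags=1010 VC?T → r2=0xd8
[3] flags=1010 EQ?F → skip
[4] flags=1010 → (cmp)
[5] flags=1010 HI?T → r1=0x97
[6] flags=1010 CC?F → skip
[7] flags=0011 → (cmp)
[8] flags=0011 NE?T → r2=0xe4
[9] flags=0011 CS?T → r1=0x46

VAL = 0x46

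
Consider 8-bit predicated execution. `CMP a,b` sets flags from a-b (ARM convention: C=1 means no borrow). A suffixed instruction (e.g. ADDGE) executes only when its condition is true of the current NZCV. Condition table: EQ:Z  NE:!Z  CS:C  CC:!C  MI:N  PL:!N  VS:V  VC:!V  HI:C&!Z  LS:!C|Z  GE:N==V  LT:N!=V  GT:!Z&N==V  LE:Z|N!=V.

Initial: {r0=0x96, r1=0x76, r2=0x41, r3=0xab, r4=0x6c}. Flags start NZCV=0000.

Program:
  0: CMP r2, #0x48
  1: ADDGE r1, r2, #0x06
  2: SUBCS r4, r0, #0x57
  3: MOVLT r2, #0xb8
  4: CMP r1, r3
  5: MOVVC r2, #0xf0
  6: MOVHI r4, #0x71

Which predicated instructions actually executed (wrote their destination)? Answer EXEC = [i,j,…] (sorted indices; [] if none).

EXEC = [3]

[0] flags=1000 → (cmp)
[1] flags=1000 GE?F → skip
[2] flags=1000 CS?F → skip
[3] flags=1000 LT?T → r2=0xb8
[4] flags=1001 → (cmp)
[5] flags=1001 VC?F → skip
[6] flags=1001 HI?F → skip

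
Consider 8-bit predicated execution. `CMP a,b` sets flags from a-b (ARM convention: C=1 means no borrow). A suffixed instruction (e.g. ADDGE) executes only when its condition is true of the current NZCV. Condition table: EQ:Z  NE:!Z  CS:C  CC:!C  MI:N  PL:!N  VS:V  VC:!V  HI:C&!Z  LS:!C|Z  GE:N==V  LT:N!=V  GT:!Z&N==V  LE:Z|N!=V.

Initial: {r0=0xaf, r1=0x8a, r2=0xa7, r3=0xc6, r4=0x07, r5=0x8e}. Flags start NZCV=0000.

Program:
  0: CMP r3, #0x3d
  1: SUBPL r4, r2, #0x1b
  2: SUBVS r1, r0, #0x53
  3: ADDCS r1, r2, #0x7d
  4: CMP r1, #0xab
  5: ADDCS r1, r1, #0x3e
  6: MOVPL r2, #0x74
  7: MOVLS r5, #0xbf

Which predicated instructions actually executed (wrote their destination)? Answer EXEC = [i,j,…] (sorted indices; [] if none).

EXEC = [3,6,7]

0: ✓ CMP  NZCV=1010
1: · SUBPL
2: · SUBVS
3: ✓ ADDCS  r1←0x24
4: ✓ CMP  NZCV=0000
5: · ADDCS
6: ✓ MOVPL  r2←0x74
7: ✓ MOVLS  r5←0xbf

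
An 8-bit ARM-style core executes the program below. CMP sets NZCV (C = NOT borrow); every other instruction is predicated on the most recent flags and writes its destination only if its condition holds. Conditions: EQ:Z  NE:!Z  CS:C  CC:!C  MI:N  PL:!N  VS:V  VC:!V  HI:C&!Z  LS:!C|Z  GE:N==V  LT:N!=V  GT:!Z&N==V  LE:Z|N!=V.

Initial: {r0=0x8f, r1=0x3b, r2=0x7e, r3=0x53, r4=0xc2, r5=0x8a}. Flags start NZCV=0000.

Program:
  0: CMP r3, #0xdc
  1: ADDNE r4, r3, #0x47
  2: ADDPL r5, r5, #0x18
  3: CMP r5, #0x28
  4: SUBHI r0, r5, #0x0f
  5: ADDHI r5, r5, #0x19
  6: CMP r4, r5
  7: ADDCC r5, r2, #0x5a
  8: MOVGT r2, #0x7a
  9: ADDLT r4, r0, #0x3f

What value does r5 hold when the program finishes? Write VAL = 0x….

VAL = 0xd8

[0] flags=0000 → (cmp)
[1] flags=0000 NE?T → r4=0x9a
[2] flags=0000 PL?T → r5=0xa2
[3] flags=0011 → (cmp)
[4] flags=0011 HI?T → r0=0x93
[5] flags=0011 HI?T → r5=0xbb
[6] flags=1000 → (cmp)
[7] flags=1000 CC?T → r5=0xd8
[8] flags=1000 GT?F → skip
[9] flags=1000 LT?T → r4=0xd2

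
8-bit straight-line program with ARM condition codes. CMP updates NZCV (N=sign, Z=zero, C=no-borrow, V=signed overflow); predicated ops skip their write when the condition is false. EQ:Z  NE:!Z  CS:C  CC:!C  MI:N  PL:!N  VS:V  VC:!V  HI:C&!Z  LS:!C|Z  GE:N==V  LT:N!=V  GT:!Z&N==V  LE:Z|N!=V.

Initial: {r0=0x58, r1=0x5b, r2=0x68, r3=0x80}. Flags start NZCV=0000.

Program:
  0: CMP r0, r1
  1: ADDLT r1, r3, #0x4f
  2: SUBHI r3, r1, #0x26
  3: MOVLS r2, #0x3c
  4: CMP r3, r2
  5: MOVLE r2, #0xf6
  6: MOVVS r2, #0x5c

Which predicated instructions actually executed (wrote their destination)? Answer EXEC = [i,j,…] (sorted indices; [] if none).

EXEC = [1,3,5,6]

[0] flags=1000 → (cmp)
[1] flags=1000 LT?T → r1=0xcf
[2] flags=1000 HI?F → skip
[3] flags=1000 LS?T → r2=0x3c
[4] flags=0011 → (cmp)
[5] flags=0011 LE?T → r2=0xf6
[6] flags=0011 VS?T → r2=0x5c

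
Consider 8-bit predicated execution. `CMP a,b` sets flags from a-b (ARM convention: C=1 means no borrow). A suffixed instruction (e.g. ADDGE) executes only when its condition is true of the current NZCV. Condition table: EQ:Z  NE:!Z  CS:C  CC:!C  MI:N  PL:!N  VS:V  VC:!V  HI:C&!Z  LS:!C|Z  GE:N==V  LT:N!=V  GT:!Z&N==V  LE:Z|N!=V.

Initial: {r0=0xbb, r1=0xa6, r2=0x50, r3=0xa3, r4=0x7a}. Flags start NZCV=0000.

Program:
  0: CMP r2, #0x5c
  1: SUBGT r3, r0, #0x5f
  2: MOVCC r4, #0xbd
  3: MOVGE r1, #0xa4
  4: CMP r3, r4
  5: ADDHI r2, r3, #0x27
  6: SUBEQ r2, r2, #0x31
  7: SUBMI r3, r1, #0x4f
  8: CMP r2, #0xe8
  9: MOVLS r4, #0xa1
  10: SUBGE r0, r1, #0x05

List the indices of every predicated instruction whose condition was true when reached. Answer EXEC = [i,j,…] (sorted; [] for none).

0: ✓ CMP  NZCV=1000
1: · SUBGT
2: ✓ MOVCC  r4←0xbd
3: · MOVGE
4: ✓ CMP  NZCV=1000
5: · ADDHI
6: · SUBEQ
7: ✓ SUBMI  r3←0x57
8: ✓ CMP  NZCV=0000
9: ✓ MOVLS  r4←0xa1
10: ✓ SUBGE  r0←0xa1

EXEC = [2,7,9,10]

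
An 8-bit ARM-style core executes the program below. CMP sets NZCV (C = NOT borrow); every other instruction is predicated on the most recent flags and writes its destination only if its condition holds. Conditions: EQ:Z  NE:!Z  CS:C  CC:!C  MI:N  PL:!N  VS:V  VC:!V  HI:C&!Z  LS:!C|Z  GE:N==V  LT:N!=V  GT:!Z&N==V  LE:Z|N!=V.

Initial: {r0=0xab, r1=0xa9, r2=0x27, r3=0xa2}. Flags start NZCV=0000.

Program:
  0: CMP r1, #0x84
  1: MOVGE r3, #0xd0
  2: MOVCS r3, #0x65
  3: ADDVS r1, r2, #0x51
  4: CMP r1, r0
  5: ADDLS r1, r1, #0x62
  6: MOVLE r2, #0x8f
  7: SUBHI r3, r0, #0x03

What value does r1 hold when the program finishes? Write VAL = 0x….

VAL = 0x0b

0: ✓ CMP  NZCV=0010
1: ✓ MOVGE  r3←0xd0
2: ✓ MOVCS  r3←0x65
3: · ADDVS
4: ✓ CMP  NZCV=1000
5: ✓ ADDLS  r1←0x0b
6: ✓ MOVLE  r2←0x8f
7: · SUBHI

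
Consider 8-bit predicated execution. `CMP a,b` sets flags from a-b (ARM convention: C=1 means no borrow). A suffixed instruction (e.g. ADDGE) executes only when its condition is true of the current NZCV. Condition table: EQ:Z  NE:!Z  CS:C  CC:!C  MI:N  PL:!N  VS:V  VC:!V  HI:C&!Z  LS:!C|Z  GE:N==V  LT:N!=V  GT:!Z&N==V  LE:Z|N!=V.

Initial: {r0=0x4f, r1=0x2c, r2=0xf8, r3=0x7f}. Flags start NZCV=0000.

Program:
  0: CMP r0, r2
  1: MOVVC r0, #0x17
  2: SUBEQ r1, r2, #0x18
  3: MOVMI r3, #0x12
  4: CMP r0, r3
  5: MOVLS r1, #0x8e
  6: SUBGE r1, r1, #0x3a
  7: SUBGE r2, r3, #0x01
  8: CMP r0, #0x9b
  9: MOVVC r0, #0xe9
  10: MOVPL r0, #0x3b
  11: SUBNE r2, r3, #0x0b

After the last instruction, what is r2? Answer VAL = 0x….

0: ✓ CMP  NZCV=0000
1: ✓ MOVVC  r0←0x17
2: · SUBEQ
3: · MOVMI
4: ✓ CMP  NZCV=1000
5: ✓ MOVLS  r1←0x8e
6: · SUBGE
7: · SUBGE
8: ✓ CMP  NZCV=0000
9: ✓ MOVVC  r0←0xe9
10: ✓ MOVPL  r0←0x3b
11: ✓ SUBNE  r2←0x74

VAL = 0x74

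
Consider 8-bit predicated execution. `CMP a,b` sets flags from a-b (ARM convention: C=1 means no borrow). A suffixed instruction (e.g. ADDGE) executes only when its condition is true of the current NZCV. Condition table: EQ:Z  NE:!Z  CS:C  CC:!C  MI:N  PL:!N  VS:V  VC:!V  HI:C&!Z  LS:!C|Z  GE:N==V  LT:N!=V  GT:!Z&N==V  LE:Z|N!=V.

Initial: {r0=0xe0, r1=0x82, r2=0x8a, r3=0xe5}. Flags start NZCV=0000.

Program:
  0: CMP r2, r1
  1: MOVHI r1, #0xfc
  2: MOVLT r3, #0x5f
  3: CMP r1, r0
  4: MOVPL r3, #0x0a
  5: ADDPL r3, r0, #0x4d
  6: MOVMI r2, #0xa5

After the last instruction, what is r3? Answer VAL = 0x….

VAL = 0x2d

[0] flags=0010 → (cmp)
[1] flags=0010 HI?T → r1=0xfc
[2] flags=0010 LT?F → skip
[3] flags=0010 → (cmp)
[4] flags=0010 PL?T → r3=0x0a
[5] flags=0010 PL?T → r3=0x2d
[6] flags=0010 MI?F → skip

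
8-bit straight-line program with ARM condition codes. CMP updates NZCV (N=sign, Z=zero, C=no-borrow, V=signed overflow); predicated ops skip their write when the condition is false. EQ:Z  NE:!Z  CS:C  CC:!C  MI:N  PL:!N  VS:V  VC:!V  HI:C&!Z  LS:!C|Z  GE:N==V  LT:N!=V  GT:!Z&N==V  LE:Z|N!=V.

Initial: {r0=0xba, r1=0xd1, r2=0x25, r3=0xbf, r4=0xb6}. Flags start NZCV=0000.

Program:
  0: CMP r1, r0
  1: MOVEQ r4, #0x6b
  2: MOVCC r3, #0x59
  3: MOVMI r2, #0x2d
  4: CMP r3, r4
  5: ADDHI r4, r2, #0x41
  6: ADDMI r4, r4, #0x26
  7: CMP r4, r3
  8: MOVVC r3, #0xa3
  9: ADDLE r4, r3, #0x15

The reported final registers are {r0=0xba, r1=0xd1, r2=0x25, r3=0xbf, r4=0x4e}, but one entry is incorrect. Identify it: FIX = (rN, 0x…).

[0] flags=0010 → (cmp)
[1] flags=0010 EQ?F → skip
[2] flags=0010 CC?F → skip
[3] flags=0010 MI?F → skip
[4] flags=0010 → (cmp)
[5] flags=0010 HI?T → r4=0x66
[6] flags=0010 MI?F → skip
[7] flags=1001 → (cmp)
[8] flags=1001 VC?F → skip
[9] flags=1001 LE?F → skip

FIX = (r4, 0x66)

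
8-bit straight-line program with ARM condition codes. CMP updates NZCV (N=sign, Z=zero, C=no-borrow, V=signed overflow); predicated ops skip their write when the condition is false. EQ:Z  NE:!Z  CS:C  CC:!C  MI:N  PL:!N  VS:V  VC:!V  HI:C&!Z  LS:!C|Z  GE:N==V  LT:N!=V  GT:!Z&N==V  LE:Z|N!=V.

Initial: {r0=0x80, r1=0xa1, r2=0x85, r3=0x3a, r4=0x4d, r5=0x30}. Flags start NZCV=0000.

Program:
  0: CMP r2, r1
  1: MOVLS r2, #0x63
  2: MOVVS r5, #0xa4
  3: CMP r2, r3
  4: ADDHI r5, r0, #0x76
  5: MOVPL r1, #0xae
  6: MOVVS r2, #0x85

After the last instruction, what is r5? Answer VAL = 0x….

VAL = 0xf6

[0] flags=1000 → (cmp)
[1] flags=1000 LS?T → r2=0x63
[2] flags=1000 VS?F → skip
[3] flags=0010 → (cmp)
[4] flags=0010 HI?T → r5=0xf6
[5] flags=0010 PL?T → r1=0xae
[6] flags=0010 VS?F → skip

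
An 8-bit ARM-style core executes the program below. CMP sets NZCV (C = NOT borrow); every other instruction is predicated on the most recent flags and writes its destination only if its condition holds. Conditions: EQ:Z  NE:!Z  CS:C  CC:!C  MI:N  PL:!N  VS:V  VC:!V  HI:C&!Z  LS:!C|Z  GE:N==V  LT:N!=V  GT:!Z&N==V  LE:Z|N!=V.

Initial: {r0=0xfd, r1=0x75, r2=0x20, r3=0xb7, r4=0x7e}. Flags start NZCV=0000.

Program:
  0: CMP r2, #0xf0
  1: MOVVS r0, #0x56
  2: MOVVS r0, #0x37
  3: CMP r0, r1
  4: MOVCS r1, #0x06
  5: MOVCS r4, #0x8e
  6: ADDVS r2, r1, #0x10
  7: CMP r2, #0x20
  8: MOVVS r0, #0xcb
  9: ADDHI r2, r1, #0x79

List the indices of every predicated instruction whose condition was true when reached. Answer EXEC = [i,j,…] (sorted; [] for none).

0: ✓ CMP  NZCV=0000
1: · MOVVS
2: · MOVVS
3: ✓ CMP  NZCV=1010
4: ✓ MOVCS  r1←0x06
5: ✓ MOVCS  r4←0x8e
6: · ADDVS
7: ✓ CMP  NZCV=0110
8: · MOVVS
9: · ADDHI

EXEC = [4,5]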